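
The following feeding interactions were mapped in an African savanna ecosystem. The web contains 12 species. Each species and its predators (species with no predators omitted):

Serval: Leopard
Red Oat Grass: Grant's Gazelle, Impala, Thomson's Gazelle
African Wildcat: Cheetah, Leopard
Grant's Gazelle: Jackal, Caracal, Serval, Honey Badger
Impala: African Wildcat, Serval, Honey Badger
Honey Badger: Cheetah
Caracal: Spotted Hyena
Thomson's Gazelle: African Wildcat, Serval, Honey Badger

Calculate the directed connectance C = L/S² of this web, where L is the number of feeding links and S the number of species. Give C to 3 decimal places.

C = 0.125

The web has S = 12 species and L = 18 feeding links.
C = L / S² = 18 / 144 = 0.1250 ≈ 0.125.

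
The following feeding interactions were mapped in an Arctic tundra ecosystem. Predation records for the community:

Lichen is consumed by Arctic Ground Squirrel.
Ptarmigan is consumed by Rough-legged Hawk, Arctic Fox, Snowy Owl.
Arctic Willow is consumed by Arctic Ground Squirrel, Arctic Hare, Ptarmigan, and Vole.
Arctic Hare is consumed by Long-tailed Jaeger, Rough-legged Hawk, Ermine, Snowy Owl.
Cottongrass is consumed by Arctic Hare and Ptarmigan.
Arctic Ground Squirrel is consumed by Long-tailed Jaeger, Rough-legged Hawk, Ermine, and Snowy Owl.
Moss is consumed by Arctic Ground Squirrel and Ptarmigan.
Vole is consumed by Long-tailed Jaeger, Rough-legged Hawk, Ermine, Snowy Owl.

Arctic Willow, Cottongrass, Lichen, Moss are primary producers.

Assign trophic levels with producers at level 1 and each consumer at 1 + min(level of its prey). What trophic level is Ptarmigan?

Arctic Willow is a producer → level 1.
Ptarmigan eats Arctic Willow → level 2.

Trophic level 2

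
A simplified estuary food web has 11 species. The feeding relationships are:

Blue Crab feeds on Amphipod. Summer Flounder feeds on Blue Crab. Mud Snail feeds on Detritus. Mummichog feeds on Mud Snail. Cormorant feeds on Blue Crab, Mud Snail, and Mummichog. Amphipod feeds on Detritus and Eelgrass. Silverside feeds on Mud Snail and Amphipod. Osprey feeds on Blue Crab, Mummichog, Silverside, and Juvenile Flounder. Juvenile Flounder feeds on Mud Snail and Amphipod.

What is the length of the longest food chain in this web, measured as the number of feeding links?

One longest chain: Eelgrass → Amphipod → Blue Crab → Cormorant.
It has 4 species and 3 links.

3 links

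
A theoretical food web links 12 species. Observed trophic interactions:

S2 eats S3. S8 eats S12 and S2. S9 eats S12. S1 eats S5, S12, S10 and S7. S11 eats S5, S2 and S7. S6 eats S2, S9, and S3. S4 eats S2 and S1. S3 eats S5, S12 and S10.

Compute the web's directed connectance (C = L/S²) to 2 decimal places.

C = 0.13

The web has S = 12 species and L = 19 feeding links.
C = L / S² = 19 / 144 = 0.1319 ≈ 0.13.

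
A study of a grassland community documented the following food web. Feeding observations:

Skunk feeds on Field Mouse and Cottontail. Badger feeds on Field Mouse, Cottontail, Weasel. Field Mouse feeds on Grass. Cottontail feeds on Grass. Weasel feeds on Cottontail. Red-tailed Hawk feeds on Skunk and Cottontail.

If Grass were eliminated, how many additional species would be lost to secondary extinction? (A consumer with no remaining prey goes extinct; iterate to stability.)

Remove Grass.
Round 1: Field Mouse (all prey gone), Cottontail (all prey gone) → extinct.
Round 2: Skunk (all prey gone), Weasel (all prey gone) → extinct.
Round 3: Red-tailed Hawk (all prey gone), Badger (all prey gone) → extinct.
No further losses. Total secondary extinctions: 6.

6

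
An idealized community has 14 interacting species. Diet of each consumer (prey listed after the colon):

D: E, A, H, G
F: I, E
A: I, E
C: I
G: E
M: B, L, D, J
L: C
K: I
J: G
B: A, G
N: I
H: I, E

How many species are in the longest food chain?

One longest chain: I → A → B → M.
It has 4 species and 3 links.

4 species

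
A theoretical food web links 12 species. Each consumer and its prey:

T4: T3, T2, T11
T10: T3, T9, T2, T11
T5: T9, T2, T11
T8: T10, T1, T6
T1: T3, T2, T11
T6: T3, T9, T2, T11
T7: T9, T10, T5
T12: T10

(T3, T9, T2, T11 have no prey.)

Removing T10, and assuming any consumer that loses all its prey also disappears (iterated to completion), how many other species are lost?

1

Remove T10.
Round 1: T12 (all prey gone) → extinct.
No further losses. Total secondary extinctions: 1.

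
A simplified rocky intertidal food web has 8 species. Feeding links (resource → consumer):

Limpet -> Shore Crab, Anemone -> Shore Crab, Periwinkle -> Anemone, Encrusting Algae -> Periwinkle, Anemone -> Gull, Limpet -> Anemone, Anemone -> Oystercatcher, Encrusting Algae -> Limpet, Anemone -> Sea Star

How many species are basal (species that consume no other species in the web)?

Basal species (no prey listed): Encrusting Algae.
Count: 1.

1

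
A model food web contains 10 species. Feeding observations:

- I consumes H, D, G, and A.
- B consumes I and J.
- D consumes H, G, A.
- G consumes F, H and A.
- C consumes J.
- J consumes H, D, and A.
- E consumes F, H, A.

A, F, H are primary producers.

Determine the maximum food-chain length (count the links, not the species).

4 links

One longest chain: A → G → D → J → B.
It has 5 species and 4 links.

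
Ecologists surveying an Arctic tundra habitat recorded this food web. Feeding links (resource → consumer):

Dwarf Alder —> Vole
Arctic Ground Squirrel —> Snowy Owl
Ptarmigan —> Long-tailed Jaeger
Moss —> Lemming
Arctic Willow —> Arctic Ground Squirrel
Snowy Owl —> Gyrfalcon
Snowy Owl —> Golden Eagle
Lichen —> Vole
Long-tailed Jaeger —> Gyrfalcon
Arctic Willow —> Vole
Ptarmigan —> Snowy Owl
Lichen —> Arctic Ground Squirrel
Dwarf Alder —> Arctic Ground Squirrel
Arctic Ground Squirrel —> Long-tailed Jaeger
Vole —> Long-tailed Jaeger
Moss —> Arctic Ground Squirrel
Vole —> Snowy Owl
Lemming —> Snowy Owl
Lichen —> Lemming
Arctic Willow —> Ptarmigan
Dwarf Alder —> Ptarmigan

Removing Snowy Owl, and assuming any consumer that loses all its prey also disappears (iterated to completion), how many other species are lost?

Remove Snowy Owl.
Round 1: Golden Eagle (all prey gone) → extinct.
No further losses. Total secondary extinctions: 1.

1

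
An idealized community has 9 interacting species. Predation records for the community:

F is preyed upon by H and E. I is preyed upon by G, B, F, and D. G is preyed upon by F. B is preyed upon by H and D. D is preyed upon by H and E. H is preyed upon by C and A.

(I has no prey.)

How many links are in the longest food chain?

4 links

One longest chain: I → G → F → H → C.
It has 5 species and 4 links.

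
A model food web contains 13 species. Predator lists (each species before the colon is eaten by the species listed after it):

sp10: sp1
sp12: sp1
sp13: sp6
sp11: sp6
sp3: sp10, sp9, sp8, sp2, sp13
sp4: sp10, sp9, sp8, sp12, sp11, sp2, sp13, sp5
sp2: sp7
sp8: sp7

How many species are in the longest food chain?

3 species

One longest chain: sp3 → sp8 → sp7.
It has 3 species and 2 links.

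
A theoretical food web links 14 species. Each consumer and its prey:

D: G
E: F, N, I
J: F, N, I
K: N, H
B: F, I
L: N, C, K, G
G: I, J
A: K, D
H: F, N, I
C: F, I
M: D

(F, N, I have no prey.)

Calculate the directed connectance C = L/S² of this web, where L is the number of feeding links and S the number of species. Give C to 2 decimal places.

C = 0.13

The web has S = 14 species and L = 25 feeding links.
C = L / S² = 25 / 196 = 0.1276 ≈ 0.13.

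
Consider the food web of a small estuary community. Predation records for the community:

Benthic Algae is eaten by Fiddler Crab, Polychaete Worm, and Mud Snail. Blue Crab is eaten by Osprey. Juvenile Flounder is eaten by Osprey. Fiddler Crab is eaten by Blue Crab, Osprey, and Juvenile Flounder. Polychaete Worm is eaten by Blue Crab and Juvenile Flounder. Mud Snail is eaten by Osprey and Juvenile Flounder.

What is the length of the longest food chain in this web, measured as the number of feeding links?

3 links

One longest chain: Benthic Algae → Mud Snail → Juvenile Flounder → Osprey.
It has 4 species and 3 links.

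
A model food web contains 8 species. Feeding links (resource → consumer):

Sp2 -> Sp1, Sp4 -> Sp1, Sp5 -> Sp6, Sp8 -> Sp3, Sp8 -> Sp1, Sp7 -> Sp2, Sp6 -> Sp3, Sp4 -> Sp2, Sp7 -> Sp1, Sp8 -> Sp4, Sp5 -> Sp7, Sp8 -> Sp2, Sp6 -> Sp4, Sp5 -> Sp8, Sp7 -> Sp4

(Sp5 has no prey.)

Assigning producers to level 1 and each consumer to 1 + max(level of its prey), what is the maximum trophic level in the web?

5

Producers (level 1): Sp5.
Sp5 → Sp6 → Sp4 → Sp2 → Sp1 gives Sp1 level 5.
No species has a prey at level 5, so no species reaches level 6.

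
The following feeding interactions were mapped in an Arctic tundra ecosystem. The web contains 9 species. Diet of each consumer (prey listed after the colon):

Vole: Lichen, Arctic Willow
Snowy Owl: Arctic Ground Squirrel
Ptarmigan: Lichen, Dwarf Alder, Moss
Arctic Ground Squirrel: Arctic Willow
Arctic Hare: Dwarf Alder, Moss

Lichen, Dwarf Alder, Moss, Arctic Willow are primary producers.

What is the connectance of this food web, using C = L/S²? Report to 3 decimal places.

The web has S = 9 species and L = 9 feeding links.
C = L / S² = 9 / 81 = 0.1111 ≈ 0.111.

C = 0.111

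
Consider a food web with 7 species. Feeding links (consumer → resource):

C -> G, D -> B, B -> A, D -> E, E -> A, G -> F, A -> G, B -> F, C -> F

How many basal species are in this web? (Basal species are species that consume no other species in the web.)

Basal species (no prey listed): F.
Count: 1.

1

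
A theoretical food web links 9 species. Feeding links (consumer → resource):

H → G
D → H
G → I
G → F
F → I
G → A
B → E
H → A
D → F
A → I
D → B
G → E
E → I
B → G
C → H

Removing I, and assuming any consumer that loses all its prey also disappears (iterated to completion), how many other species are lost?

Remove I.
Round 1: F (all prey gone), A (all prey gone), E (all prey gone) → extinct.
Round 2: G (all prey gone) → extinct.
Round 3: B (all prey gone), H (all prey gone) → extinct.
Round 4: D (all prey gone), C (all prey gone) → extinct.
No further losses. Total secondary extinctions: 8.

8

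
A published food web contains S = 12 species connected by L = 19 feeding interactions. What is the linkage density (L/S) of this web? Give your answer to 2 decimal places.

There are L = 19 links among S = 12 species.
L/S = 19/12 = 1.5833 ≈ 1.58.

L/S = 1.58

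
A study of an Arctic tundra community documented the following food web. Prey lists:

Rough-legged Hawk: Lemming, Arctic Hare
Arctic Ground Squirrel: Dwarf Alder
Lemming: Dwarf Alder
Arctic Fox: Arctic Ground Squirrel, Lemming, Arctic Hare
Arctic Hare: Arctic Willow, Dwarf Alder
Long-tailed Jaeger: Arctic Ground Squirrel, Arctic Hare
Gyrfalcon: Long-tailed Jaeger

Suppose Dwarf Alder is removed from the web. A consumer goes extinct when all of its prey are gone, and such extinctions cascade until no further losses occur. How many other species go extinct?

Remove Dwarf Alder.
Round 1: Arctic Ground Squirrel (all prey gone), Lemming (all prey gone) → extinct.
No further losses. Total secondary extinctions: 2.

2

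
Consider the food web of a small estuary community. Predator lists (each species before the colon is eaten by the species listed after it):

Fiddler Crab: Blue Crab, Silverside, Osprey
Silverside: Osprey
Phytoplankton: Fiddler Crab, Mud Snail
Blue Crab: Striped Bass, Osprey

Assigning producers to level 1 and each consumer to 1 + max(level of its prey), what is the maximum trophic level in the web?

Producers (level 1): Phytoplankton.
Phytoplankton → Fiddler Crab → Blue Crab → Osprey gives Osprey level 4.
No species has a prey at level 4, so no species reaches level 5.

4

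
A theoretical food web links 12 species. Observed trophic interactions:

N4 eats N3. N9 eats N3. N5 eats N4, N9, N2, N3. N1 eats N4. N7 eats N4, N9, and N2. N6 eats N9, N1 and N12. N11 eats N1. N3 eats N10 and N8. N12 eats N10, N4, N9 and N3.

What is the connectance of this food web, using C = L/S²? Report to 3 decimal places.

C = 0.139

The web has S = 12 species and L = 20 feeding links.
C = L / S² = 20 / 144 = 0.1389 ≈ 0.139.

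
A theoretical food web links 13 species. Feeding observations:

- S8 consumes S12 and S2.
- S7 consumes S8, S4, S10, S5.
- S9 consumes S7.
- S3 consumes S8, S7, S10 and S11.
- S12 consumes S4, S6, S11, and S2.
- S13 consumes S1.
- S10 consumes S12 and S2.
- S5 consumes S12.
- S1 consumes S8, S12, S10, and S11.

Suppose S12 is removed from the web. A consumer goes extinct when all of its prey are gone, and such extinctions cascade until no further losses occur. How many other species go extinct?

Remove S12.
Round 1: S5 (all prey gone) → extinct.
No further losses. Total secondary extinctions: 1.

1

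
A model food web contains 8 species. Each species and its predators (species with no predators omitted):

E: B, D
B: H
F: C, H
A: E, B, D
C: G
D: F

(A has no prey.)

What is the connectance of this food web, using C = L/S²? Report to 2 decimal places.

C = 0.16

The web has S = 8 species and L = 10 feeding links.
C = L / S² = 10 / 64 = 0.1562 ≈ 0.16.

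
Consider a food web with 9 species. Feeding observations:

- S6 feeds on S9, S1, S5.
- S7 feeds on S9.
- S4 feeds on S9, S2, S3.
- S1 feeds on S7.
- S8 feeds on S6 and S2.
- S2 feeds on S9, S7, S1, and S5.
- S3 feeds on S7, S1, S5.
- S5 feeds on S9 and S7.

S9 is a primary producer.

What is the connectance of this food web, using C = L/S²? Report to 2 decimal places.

The web has S = 9 species and L = 19 feeding links.
C = L / S² = 19 / 81 = 0.2346 ≈ 0.23.

C = 0.23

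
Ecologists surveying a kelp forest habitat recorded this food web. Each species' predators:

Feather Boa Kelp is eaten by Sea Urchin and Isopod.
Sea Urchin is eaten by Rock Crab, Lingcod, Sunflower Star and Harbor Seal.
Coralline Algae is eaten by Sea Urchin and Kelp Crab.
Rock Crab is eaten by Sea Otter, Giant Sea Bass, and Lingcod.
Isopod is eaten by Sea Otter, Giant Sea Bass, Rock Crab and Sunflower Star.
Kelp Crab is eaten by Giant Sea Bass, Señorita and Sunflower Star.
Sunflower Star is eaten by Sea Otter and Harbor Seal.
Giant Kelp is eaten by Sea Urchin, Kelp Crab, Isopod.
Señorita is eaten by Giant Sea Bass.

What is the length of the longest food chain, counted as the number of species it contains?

One longest chain: Giant Kelp → Isopod → Sunflower Star → Sea Otter.
It has 4 species and 3 links.

4 species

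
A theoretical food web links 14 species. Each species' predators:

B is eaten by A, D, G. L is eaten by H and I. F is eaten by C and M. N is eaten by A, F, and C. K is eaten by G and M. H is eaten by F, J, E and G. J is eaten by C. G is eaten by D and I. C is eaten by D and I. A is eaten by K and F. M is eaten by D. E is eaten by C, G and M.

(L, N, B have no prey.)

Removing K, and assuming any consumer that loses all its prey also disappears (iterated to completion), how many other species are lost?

Remove K.
Every predator of it retains at least one other prey: M still has E, F; G still has B, H, E.
No consumer loses all prey, so no secondary extinctions occur.

0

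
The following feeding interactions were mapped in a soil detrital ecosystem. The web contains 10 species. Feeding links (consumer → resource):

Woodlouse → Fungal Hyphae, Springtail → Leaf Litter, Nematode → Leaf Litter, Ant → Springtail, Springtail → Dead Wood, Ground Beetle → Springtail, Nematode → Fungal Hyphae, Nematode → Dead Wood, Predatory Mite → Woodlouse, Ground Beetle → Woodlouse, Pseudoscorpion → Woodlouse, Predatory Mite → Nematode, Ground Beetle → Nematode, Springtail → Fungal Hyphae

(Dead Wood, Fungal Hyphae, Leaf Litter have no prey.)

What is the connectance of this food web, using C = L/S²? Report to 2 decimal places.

C = 0.14

The web has S = 10 species and L = 14 feeding links.
C = L / S² = 14 / 100 = 0.1400 ≈ 0.14.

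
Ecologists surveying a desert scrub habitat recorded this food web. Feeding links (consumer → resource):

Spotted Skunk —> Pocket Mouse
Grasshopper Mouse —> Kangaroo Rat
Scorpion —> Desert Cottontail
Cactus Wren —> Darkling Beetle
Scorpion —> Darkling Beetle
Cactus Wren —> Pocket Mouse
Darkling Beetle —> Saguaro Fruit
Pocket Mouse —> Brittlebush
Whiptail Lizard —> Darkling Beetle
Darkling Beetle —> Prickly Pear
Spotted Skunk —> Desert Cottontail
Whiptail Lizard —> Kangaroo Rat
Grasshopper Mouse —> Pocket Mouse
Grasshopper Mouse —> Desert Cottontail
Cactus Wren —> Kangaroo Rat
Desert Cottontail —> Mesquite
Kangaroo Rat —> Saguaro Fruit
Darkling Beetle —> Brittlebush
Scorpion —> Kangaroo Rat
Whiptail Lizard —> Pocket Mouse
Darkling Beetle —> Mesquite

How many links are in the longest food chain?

2 links

One longest chain: Brittlebush → Pocket Mouse → Whiptail Lizard.
It has 3 species and 2 links.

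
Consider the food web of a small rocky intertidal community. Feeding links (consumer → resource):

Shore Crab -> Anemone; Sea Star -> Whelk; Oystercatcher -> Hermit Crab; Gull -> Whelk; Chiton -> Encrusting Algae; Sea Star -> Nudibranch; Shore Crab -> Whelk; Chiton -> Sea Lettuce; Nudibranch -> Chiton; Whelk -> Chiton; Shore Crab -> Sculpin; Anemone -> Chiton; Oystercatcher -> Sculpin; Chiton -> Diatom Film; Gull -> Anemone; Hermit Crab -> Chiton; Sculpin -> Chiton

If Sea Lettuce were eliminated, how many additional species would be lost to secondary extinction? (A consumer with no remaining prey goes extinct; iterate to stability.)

0

Remove Sea Lettuce.
Every predator of it retains at least one other prey: Chiton still has Diatom Film, Encrusting Algae.
No consumer loses all prey, so no secondary extinctions occur.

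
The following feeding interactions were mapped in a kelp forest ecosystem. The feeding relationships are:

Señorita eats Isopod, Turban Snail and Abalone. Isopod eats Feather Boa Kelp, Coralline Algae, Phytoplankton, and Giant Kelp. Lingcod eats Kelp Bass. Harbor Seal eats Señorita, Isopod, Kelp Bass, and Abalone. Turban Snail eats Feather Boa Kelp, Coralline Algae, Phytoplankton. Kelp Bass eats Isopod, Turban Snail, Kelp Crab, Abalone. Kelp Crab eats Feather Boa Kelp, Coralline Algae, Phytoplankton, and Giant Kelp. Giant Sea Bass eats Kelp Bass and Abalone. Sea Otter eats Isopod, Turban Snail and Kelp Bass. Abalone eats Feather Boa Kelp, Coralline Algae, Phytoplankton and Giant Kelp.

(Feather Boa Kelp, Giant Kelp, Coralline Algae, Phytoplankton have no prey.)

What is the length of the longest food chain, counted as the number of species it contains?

One longest chain: Feather Boa Kelp → Abalone → Kelp Bass → Giant Sea Bass.
It has 4 species and 3 links.

4 species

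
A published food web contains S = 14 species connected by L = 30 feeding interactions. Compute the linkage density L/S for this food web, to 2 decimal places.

L/S = 2.14

There are L = 30 links among S = 14 species.
L/S = 30/14 = 2.1429 ≈ 2.14.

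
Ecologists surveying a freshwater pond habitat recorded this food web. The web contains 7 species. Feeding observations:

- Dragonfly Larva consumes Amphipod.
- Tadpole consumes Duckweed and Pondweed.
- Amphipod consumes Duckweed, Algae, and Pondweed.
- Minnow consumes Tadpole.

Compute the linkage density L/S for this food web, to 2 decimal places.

L/S = 1.00

There are L = 7 links among S = 7 species.
L/S = 7/7 = 1.0000 ≈ 1.00.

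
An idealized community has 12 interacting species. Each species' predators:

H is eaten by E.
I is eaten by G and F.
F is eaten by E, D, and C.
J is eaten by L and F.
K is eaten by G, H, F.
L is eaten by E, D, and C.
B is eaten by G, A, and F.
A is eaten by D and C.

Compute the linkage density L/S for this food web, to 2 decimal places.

There are L = 19 links among S = 12 species.
L/S = 19/12 = 1.5833 ≈ 1.58.

L/S = 1.58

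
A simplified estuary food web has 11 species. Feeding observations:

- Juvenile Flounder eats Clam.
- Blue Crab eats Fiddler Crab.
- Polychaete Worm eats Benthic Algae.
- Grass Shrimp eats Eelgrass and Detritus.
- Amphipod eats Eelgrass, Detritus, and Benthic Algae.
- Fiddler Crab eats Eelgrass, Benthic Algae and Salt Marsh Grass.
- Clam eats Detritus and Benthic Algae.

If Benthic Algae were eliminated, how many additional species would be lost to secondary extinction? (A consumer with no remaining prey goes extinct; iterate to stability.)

1

Remove Benthic Algae.
Round 1: Polychaete Worm (all prey gone) → extinct.
No further losses. Total secondary extinctions: 1.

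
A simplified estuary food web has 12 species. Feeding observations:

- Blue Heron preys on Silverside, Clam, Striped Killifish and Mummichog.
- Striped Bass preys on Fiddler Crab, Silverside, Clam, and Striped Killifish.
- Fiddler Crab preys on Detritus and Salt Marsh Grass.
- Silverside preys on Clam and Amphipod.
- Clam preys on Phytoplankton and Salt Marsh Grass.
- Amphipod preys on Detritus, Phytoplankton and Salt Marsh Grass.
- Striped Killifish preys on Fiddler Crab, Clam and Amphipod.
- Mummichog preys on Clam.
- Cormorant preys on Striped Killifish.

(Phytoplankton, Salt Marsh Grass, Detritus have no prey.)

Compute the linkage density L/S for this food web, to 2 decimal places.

L/S = 1.83

There are L = 22 links among S = 12 species.
L/S = 22/12 = 1.8333 ≈ 1.83.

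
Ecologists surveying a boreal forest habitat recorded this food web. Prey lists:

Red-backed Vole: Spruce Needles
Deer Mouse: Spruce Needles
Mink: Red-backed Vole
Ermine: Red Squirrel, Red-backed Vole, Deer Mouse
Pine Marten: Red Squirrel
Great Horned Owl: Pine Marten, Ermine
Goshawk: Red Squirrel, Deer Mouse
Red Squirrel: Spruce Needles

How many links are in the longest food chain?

One longest chain: Spruce Needles → Red Squirrel → Pine Marten → Great Horned Owl.
It has 4 species and 3 links.

3 links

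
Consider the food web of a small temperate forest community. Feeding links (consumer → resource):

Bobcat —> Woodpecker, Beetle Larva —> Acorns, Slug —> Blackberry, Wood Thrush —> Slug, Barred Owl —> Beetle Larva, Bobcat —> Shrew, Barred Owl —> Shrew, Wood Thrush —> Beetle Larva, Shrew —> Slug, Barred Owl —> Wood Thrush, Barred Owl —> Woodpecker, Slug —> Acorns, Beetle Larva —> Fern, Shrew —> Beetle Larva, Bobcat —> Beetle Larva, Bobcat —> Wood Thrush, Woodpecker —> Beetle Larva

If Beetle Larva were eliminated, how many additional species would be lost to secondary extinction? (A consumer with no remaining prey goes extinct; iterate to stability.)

1

Remove Beetle Larva.
Round 1: Woodpecker (all prey gone) → extinct.
No further losses. Total secondary extinctions: 1.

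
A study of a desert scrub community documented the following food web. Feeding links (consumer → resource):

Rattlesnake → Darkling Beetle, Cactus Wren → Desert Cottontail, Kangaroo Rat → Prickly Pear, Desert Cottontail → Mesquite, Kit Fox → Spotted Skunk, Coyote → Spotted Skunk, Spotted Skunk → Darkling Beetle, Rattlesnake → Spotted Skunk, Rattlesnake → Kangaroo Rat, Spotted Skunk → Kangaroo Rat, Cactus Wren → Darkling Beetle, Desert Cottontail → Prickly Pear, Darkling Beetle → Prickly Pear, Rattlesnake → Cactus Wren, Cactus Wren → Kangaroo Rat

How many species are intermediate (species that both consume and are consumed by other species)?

Intermediate species (has both prey and predators): Desert Cottontail, Kangaroo Rat, Darkling Beetle, Cactus Wren, Spotted Skunk.
Count: 5.

5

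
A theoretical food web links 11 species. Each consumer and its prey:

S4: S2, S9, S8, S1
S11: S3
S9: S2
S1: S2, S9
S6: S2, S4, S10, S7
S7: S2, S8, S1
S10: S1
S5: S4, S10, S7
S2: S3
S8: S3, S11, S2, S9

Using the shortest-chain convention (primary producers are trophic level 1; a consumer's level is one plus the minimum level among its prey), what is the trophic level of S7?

Trophic level 3

S3 is a producer → level 1.
S2 eats S3 → level 2.
S7 eats S2 → level 3.
No prey of S7 is below level 2, so 3 is the minimum.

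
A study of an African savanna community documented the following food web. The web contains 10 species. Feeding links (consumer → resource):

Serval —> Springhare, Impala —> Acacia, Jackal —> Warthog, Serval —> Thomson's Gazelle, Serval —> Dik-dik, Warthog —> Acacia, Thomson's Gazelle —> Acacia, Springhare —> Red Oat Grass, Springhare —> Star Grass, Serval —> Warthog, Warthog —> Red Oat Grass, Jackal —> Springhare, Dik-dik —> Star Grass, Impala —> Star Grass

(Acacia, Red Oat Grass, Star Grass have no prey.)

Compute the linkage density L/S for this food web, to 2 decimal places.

L/S = 1.40

There are L = 14 links among S = 10 species.
L/S = 14/10 = 1.4000 ≈ 1.40.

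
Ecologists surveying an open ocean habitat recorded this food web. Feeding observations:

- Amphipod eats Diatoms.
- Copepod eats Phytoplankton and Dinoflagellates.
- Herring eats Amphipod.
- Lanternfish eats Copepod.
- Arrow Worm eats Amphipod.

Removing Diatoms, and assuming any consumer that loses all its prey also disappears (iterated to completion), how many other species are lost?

3

Remove Diatoms.
Round 1: Amphipod (all prey gone) → extinct.
Round 2: Herring (all prey gone), Arrow Worm (all prey gone) → extinct.
No further losses. Total secondary extinctions: 3.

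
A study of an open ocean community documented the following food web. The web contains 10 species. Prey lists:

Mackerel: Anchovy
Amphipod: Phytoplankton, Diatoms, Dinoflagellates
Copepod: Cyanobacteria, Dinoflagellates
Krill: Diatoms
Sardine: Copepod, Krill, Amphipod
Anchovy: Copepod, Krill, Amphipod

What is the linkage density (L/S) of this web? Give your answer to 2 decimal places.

L/S = 1.30

There are L = 13 links among S = 10 species.
L/S = 13/10 = 1.3000 ≈ 1.30.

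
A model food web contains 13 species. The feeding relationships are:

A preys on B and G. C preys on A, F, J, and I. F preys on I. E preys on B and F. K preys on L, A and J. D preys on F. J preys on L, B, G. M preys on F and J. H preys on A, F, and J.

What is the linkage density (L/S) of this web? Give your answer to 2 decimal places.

L/S = 1.62

There are L = 21 links among S = 13 species.
L/S = 21/13 = 1.6154 ≈ 1.62.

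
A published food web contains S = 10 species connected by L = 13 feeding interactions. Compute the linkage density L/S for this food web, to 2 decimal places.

L/S = 1.30

There are L = 13 links among S = 10 species.
L/S = 13/10 = 1.3000 ≈ 1.30.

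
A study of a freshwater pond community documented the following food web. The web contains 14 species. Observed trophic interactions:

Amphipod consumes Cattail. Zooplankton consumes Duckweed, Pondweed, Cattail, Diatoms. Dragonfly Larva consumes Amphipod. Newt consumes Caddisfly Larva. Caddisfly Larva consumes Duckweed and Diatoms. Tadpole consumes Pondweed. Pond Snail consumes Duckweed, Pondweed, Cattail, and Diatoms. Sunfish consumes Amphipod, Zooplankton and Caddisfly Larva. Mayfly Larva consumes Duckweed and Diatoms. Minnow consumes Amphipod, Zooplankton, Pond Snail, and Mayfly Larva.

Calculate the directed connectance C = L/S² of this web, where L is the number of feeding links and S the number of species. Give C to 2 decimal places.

C = 0.12

The web has S = 14 species and L = 23 feeding links.
C = L / S² = 23 / 196 = 0.1173 ≈ 0.12.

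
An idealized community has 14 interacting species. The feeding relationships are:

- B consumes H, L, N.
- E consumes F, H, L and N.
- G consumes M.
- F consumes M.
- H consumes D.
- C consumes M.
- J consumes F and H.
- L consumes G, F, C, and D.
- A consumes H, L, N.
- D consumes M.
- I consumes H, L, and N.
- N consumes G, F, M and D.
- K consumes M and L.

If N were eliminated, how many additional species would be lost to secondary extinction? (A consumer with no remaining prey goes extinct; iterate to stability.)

0

Remove N.
Every predator of it retains at least one other prey: A still has L, H; E still has F, L, H; B still has L, H; I still has L, H.
No consumer loses all prey, so no secondary extinctions occur.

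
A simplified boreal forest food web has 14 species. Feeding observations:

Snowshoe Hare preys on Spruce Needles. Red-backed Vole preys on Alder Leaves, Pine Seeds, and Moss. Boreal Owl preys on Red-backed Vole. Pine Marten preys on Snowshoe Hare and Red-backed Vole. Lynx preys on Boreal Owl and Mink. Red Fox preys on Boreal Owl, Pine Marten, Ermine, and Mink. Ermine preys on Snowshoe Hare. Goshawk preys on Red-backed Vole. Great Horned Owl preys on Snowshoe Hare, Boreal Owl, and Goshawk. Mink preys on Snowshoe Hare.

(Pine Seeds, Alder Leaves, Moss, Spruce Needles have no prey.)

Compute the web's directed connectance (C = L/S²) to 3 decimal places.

C = 0.097

The web has S = 14 species and L = 19 feeding links.
C = L / S² = 19 / 196 = 0.0969 ≈ 0.097.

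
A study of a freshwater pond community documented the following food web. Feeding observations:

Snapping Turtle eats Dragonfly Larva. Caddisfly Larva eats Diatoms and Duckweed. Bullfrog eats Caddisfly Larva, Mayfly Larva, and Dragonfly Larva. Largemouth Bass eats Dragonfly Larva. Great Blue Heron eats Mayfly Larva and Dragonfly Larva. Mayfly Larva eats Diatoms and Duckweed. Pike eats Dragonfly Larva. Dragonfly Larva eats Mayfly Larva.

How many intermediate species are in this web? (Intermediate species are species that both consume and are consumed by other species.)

Intermediate species (has both prey and predators): Caddisfly Larva, Mayfly Larva, Dragonfly Larva.
Count: 3.

3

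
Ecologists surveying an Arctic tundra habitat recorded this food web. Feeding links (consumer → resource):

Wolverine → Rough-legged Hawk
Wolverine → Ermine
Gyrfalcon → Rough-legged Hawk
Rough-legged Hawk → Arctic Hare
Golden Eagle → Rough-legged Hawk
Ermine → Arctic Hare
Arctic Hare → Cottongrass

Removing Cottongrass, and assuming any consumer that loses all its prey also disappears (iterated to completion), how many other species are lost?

Remove Cottongrass.
Round 1: Arctic Hare (all prey gone) → extinct.
Round 2: Ermine (all prey gone), Rough-legged Hawk (all prey gone) → extinct.
Round 3: Wolverine (all prey gone), Gyrfalcon (all prey gone), Golden Eagle (all prey gone) → extinct.
No further losses. Total secondary extinctions: 6.

6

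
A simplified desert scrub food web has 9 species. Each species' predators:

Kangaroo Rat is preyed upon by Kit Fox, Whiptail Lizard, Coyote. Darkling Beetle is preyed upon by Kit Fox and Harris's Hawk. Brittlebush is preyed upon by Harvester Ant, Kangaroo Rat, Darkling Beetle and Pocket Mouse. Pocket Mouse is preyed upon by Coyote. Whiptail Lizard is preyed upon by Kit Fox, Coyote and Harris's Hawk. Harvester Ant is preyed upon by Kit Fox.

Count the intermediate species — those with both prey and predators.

Intermediate species (has both prey and predators): Pocket Mouse, Darkling Beetle, Kangaroo Rat, Harvester Ant, Whiptail Lizard.
Count: 5.

5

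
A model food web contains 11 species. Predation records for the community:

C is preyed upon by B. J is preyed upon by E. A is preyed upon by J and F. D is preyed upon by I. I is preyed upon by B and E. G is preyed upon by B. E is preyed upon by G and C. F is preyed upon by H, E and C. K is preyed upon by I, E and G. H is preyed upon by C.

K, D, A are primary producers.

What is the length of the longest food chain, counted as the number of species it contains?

5 species

One longest chain: K → I → E → G → B.
It has 5 species and 4 links.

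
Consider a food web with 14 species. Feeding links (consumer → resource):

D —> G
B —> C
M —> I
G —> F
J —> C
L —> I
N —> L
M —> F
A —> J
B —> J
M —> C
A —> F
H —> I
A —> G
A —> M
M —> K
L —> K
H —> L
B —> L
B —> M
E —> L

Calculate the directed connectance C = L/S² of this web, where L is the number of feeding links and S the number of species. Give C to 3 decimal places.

The web has S = 14 species and L = 21 feeding links.
C = L / S² = 21 / 196 = 0.1071 ≈ 0.107.

C = 0.107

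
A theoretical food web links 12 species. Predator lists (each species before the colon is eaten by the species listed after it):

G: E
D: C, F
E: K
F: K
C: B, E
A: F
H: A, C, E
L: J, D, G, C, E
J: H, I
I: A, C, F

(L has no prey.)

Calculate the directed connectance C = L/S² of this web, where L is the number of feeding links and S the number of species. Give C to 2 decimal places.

The web has S = 12 species and L = 21 feeding links.
C = L / S² = 21 / 144 = 0.1458 ≈ 0.15.

C = 0.15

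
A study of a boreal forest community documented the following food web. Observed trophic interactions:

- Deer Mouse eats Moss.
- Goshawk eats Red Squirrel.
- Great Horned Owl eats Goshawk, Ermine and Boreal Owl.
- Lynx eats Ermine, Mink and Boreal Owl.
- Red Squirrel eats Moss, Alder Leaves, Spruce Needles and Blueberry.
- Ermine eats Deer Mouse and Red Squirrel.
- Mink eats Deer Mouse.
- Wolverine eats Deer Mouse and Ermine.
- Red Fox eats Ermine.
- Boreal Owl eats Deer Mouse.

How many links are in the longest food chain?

3 links

One longest chain: Moss → Deer Mouse → Boreal Owl → Great Horned Owl.
It has 4 species and 3 links.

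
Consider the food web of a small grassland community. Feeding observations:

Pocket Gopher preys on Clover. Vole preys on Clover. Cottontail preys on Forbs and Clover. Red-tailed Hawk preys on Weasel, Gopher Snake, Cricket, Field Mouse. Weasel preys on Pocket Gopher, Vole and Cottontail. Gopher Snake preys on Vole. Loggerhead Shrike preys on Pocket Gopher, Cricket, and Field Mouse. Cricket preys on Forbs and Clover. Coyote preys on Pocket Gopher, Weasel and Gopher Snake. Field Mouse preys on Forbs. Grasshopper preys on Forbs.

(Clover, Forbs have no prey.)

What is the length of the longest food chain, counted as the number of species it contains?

4 species

One longest chain: Clover → Vole → Gopher Snake → Red-tailed Hawk.
It has 4 species and 3 links.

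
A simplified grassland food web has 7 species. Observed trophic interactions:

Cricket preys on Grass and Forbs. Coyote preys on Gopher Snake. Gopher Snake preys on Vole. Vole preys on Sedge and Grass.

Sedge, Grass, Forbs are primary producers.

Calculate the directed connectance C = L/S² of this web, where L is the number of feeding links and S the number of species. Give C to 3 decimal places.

The web has S = 7 species and L = 6 feeding links.
C = L / S² = 6 / 49 = 0.1224 ≈ 0.122.

C = 0.122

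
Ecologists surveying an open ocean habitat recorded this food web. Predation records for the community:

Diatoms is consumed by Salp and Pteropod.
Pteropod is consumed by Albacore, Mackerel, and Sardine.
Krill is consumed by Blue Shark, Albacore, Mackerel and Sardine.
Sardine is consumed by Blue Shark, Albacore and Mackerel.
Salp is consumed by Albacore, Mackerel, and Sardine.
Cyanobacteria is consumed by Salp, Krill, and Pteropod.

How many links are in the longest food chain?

One longest chain: Cyanobacteria → Krill → Sardine → Albacore.
It has 4 species and 3 links.

3 links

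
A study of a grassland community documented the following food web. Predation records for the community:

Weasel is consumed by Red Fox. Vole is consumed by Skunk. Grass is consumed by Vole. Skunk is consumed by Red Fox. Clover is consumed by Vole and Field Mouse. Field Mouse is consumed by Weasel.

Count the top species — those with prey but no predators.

Top species (has prey, but nothing eats it): Red Fox.
Count: 1.

1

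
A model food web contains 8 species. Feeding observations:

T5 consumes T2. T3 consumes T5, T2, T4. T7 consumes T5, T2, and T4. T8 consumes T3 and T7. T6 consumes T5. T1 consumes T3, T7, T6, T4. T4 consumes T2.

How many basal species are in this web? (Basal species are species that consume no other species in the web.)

Basal species (no prey listed): T2.
Count: 1.

1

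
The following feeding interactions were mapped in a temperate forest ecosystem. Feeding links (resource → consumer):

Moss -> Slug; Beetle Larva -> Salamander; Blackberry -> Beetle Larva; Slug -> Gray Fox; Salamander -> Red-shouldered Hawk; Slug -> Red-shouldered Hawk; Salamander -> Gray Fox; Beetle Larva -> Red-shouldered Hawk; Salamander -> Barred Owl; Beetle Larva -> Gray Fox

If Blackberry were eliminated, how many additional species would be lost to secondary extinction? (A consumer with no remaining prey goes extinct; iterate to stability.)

3

Remove Blackberry.
Round 1: Beetle Larva (all prey gone) → extinct.
Round 2: Salamander (all prey gone) → extinct.
Round 3: Barred Owl (all prey gone) → extinct.
No further losses. Total secondary extinctions: 3.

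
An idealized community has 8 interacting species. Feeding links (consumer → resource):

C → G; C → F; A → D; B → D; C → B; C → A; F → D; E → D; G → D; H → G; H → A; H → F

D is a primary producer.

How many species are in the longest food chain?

One longest chain: D → A → H.
It has 3 species and 2 links.

3 species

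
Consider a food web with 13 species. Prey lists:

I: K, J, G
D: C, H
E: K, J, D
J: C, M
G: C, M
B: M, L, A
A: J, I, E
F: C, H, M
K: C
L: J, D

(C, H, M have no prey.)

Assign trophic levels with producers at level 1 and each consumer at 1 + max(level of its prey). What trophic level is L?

C is a producer → level 1.
J eats C (level 1); other prey at levels: M 1 → level 2.
L eats J (level 2); other prey at levels: D 2 → level 3.

Trophic level 3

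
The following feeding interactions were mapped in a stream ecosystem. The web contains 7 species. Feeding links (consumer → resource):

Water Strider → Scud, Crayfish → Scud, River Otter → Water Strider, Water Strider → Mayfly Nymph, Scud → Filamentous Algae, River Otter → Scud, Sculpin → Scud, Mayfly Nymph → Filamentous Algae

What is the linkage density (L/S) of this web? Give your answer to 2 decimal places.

L/S = 1.14

There are L = 8 links among S = 7 species.
L/S = 8/7 = 1.1429 ≈ 1.14.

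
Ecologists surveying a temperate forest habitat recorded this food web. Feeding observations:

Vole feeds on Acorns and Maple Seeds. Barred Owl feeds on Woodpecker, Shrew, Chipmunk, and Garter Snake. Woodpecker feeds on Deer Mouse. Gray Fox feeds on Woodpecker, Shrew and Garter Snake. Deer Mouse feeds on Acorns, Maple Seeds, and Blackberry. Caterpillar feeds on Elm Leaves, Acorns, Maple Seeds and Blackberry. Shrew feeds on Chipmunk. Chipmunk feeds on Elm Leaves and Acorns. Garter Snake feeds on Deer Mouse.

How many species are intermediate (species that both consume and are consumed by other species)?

Intermediate species (has both prey and predators): Deer Mouse, Chipmunk, Woodpecker, Garter Snake, Shrew.
Count: 5.

5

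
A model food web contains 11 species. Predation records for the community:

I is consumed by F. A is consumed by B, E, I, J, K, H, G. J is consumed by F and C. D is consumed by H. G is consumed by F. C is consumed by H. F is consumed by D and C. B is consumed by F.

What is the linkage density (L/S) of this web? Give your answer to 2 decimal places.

L/S = 1.45

There are L = 16 links among S = 11 species.
L/S = 16/11 = 1.4545 ≈ 1.45.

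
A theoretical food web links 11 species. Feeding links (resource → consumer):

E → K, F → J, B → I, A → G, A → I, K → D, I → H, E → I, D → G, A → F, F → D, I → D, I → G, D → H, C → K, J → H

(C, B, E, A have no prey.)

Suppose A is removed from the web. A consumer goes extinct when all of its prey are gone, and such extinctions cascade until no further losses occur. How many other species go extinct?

2

Remove A.
Round 1: F (all prey gone) → extinct.
Round 2: J (all prey gone) → extinct.
No further losses. Total secondary extinctions: 2.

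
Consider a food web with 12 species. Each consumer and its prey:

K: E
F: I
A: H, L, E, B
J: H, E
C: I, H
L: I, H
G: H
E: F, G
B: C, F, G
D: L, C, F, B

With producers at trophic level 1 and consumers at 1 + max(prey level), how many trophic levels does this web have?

4

Producers (level 1): I, H.
I → C → B → D gives D level 4.
No species has a prey at level 4, so no species reaches level 5.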